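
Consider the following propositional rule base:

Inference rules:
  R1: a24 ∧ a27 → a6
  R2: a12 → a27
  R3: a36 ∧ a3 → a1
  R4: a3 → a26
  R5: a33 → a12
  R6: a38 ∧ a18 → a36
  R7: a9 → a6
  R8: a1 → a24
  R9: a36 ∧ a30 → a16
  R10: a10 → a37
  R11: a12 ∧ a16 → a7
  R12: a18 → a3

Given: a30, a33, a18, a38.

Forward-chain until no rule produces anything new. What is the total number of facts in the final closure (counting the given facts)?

14

Round 1: R5 [a33 → a12]; R6 [a38 ∧ a18 → a36]; R12 [a18 → a3]. New: a12, a36, a3.
Round 2: R2 [a12 → a27]; R3 [a36 ∧ a3 → a1]; R4 [a3 → a26]; R9 [a36 ∧ a30 → a16]. New: a27, a1, a26, a16.
Round 3: R8 [a1 → a24]; R11 [a12 ∧ a16 → a7]. New: a24, a7.
Round 4: R1 [a24 ∧ a27 → a6]. New: a6.
Closure: {a1, a12, a16, a18, a24, a26, a27, a3, a30, a33, a36, a38, a6, a7} — 14 facts.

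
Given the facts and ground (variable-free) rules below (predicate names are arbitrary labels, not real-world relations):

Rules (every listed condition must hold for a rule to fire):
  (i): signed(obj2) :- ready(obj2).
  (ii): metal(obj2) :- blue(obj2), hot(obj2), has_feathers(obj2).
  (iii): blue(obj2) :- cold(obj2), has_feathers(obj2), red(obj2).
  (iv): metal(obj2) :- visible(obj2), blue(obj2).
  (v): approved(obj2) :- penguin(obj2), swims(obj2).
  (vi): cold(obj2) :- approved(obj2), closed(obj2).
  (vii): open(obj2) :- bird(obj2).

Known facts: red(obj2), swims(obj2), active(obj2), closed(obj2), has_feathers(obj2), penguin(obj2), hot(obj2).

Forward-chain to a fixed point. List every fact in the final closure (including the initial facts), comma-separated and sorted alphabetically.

active(obj2), approved(obj2), blue(obj2), closed(obj2), cold(obj2), has_feathers(obj2), hot(obj2), metal(obj2), penguin(obj2), red(obj2), swims(obj2)

Round 1: (v) [approved(obj2) :- penguin(obj2), swims(obj2).]. Adds approved(obj2).
Round 2: (vi) [cold(obj2) :- approved(obj2), closed(obj2).]. Adds cold(obj2).
Round 3: (iii) [blue(obj2) :- cold(obj2), has_feathers(obj2), red(obj2).]. Adds blue(obj2).
Round 4: (ii) [metal(obj2) :- blue(obj2), hot(obj2), has_feathers(obj2).]. Adds metal(obj2).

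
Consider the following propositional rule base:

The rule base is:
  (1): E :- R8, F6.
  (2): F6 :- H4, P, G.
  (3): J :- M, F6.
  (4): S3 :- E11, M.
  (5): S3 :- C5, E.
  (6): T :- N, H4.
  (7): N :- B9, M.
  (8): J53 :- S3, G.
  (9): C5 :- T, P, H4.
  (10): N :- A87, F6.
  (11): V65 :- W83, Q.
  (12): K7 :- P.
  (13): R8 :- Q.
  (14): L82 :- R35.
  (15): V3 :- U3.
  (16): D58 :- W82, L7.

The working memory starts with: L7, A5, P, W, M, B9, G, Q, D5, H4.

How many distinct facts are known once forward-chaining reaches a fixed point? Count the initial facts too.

20

Round 1: (2) [F6 :- H4, P, G.]; (7) [N :- B9, M.]; (12) [K7 :- P.]; (13) [R8 :- Q.]. New: F6, N, K7, R8.
Round 2: (1) [E :- R8, F6.]; (3) [J :- M, F6.]; (6) [T :- N, H4.]. New: E, J, T.
Round 3: (9) [C5 :- T, P, H4.]. New: C5.
Round 4: (5) [S3 :- C5, E.]. New: S3.
Round 5: (8) [J53 :- S3, G.]. New: J53.
Closure: {A5, B9, C5, D5, E, F6, G, H4, J, J53, K7, L7, M, N, P, Q, R8, S3, T, W} — 20 facts.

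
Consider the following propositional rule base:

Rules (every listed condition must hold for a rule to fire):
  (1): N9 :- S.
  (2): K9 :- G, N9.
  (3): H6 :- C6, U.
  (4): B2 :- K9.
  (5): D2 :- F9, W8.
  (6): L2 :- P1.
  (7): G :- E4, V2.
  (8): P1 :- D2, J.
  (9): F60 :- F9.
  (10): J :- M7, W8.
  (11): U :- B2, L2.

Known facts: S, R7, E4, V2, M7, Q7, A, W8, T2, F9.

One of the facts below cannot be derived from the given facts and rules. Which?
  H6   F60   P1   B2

H6

Round 1: (1) [N9 :- S.]; (5) [D2 :- F9, W8.]; (7) [G :- E4, V2.]; (9) [F60 :- F9.]; (10) [J :- M7, W8.]. Adds N9, D2, G, F60, J.
Round 2: (2) [K9 :- G, N9.]; (8) [P1 :- D2, J.]. Adds K9, P1.
Round 3: (4) [B2 :- K9.]; (6) [L2 :- P1.]. Adds B2, L2.
Round 4: (11) [U :- B2, L2.]. Adds U.
Derived: P1 (round 2), F60 (round 1), B2 (round 3). H6 never appears in any round.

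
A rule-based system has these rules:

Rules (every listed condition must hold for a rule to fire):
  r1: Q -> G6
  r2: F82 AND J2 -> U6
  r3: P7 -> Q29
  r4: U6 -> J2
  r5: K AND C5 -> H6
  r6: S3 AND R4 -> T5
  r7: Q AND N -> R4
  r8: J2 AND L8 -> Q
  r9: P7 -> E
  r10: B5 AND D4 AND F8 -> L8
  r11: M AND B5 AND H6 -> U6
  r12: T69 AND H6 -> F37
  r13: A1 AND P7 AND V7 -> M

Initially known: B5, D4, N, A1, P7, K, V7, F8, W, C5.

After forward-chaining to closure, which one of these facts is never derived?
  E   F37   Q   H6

F37

Round 1 fires r3, r5, r9, r10, r13, giving Q29, H6, E, L8, M.
Round 2 fires r11, giving U6.
Round 3 fires r4, giving J2.
Round 4 fires r8, giving Q.
Round 5 fires r1, r7, giving G6, R4.
Derived: E (round 1), Q (round 4), H6 (round 1). F37 never appears in any round.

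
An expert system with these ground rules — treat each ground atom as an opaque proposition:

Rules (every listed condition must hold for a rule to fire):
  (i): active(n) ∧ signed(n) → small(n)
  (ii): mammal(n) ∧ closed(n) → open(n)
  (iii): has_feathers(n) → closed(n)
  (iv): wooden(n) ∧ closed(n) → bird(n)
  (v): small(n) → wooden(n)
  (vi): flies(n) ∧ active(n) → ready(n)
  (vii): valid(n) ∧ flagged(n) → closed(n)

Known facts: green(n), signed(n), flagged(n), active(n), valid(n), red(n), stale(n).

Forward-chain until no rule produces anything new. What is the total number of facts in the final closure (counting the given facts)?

11

Round 1: (i) [active(n) ∧ signed(n) → small(n)]; (vii) [valid(n) ∧ flagged(n) → closed(n)]. Adds small(n), closed(n).
Round 2: (v) [small(n) → wooden(n)]. Adds wooden(n).
Round 3: (iv) [wooden(n) ∧ closed(n) → bird(n)]. Adds bird(n).
Closure: {active(n), bird(n), closed(n), flagged(n), green(n), red(n), signed(n), small(n), stale(n), valid(n), wooden(n)} — 11 facts.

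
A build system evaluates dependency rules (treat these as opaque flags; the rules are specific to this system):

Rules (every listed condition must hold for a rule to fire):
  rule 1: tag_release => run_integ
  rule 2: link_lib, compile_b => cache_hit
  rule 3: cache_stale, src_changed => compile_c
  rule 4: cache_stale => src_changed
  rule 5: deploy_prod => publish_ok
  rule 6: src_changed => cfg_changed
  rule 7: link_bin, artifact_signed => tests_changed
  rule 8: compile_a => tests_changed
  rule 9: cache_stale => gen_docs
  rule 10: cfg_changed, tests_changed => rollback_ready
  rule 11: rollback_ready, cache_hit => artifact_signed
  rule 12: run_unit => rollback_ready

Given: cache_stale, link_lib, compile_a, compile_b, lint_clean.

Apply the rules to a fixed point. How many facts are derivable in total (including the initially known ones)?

13

Round 1 fires rule 2, rule 4, rule 8, rule 9, giving cache_hit, src_changed, tests_changed, gen_docs.
Round 2 fires rule 3, rule 6, giving compile_c, cfg_changed.
Round 3 fires rule 10, giving rollback_ready.
Round 4 fires rule 11, giving artifact_signed.
Closure: {artifact_signed, cache_hit, cache_stale, cfg_changed, compile_a, compile_b, compile_c, gen_docs, link_lib, lint_clean, rollback_ready, src_changed, tests_changed} — 13 facts.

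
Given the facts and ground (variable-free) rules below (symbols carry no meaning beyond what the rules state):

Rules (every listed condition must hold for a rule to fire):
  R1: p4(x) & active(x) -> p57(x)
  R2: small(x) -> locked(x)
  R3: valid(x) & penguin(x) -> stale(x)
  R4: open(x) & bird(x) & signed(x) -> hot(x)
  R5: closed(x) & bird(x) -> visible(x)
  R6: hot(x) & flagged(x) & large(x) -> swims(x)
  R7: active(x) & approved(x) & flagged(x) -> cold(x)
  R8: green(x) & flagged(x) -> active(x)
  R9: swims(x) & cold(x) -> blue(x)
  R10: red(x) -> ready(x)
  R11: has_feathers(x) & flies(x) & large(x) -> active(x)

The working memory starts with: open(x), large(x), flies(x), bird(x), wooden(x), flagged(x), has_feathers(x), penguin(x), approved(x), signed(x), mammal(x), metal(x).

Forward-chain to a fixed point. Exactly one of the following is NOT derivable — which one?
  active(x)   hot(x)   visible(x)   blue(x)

visible(x)

Round 1: R4 [open(x) & bird(x) & signed(x) -> hot(x)]; R11 [has_feathers(x) & flies(x) & large(x) -> active(x)]. Adds hot(x), active(x).
Round 2: R6 [hot(x) & flagged(x) & large(x) -> swims(x)]; R7 [active(x) & approved(x) & flagged(x) -> cold(x)]. Adds swims(x), cold(x).
Round 3: R9 [swims(x) & cold(x) -> blue(x)]. Adds blue(x).
Derived: active(x) (round 1), blue(x) (round 3), hot(x) (round 1). visible(x) never appears in any round.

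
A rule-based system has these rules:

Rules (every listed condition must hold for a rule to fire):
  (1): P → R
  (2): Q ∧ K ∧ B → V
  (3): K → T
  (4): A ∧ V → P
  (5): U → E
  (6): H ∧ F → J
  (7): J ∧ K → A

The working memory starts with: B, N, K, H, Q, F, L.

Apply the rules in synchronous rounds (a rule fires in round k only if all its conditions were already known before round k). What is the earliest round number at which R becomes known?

4

[1] (2) [Q ∧ K ∧ B → V]; (3) [K → T]; (6) [H ∧ F → J]. ⇒ new: V, T, J.
[2] (7) [J ∧ K → A]. ⇒ new: A.
[3] (4) [A ∧ V → P]. ⇒ new: P.
[4] (1) [P → R]. ⇒ new: R.
R first appears in round 4.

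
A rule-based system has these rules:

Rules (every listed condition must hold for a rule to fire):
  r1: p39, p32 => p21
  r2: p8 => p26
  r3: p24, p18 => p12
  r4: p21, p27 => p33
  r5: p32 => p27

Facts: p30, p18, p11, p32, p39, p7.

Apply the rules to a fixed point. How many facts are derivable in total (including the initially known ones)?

Round 1 — r1, r5, derive p21, p27.
Round 2 — r4, derive p33.
Closure: {p11, p18, p21, p27, p30, p32, p33, p39, p7} — 9 facts.

9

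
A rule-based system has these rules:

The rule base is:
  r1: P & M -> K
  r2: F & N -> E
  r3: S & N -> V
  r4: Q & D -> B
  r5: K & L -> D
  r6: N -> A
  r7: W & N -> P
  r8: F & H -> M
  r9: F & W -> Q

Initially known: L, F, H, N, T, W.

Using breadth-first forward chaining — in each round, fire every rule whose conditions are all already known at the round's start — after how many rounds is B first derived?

4

Round 1: r2 [F & N -> E]; r6 [N -> A]; r7 [W & N -> P]; r8 [F & H -> M]; r9 [F & W -> Q]. New: E, A, P, M, Q.
Round 2: r1 [P & M -> K]. New: K.
Round 3: r5 [K & L -> D]. New: D.
Round 4: r4 [Q & D -> B]. New: B.
B first appears in round 4.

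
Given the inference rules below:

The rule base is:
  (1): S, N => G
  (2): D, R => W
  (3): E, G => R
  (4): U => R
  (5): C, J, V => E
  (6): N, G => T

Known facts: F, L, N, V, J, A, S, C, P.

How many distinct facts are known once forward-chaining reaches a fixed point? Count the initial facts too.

13

Round 1 fires (1), (5), giving G, E.
Round 2 fires (3), (6), giving R, T.
Closure: {A, C, E, F, G, J, L, N, P, R, S, T, V} — 13 facts.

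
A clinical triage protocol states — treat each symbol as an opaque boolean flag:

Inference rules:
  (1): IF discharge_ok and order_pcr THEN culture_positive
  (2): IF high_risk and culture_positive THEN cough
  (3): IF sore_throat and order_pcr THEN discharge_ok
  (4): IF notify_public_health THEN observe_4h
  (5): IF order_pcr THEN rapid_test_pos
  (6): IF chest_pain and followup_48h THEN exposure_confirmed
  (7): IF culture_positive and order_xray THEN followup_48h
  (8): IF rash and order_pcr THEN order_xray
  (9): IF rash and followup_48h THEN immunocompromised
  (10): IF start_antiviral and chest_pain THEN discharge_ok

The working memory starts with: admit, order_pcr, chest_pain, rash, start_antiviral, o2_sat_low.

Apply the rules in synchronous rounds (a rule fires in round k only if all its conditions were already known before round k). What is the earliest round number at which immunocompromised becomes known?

4

[1] (5) [IF order_pcr THEN rapid_test_pos]; (8) [IF rash and order_pcr THEN order_xray]; (10) [IF start_antiviral and chest_pain THEN discharge_ok]. ⇒ new: rapid_test_pos, order_xray, discharge_ok.
[2] (1) [IF discharge_ok and order_pcr THEN culture_positive]. ⇒ new: culture_positive.
[3] (7) [IF culture_positive and order_xray THEN followup_48h]. ⇒ new: followup_48h.
[4] (6) [IF chest_pain and followup_48h THEN exposure_confirmed]; (9) [IF rash and followup_48h THEN immunocompromised]. ⇒ new: exposure_confirmed, immunocompromised.
immunocompromised first appears in round 4.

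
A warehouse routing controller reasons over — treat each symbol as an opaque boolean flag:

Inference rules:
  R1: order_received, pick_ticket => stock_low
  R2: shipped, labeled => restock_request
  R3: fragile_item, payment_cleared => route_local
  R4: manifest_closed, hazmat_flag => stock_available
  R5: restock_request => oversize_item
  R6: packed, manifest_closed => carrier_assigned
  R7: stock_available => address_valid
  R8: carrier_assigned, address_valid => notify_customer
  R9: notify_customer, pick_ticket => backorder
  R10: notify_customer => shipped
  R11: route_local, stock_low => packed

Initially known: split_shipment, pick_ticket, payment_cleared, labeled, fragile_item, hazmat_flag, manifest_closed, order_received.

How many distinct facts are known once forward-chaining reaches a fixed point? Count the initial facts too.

Round 1 — R1, R3, R4, derive stock_low, route_local, stock_available.
Round 2 — R7, R11, derive address_valid, packed.
Round 3 — R6, derive carrier_assigned.
Round 4 — R8, derive notify_customer.
Round 5 — R9, R10, derive backorder, shipped.
Round 6 — R2, derive restock_request.
Round 7 — R5, derive oversize_item.
Closure: {address_valid, backorder, carrier_assigned, fragile_item, hazmat_flag, labeled, manifest_closed, notify_customer, order_received, oversize_item, packed, payment_cleared, pick_ticket, restock_request, route_local, shipped, split_shipment, stock_available, stock_low} — 19 facts.

19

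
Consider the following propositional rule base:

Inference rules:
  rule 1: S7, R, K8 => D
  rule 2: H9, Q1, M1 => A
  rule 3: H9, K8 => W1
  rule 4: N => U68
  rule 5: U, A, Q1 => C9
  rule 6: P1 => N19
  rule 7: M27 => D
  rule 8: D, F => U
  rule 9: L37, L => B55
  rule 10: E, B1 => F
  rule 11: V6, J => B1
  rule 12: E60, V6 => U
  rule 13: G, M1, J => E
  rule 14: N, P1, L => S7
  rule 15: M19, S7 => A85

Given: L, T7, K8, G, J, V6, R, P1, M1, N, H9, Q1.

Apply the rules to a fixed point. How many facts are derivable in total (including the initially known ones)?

Round 1: rule 2 [H9, Q1, M1 => A]; rule 3 [H9, K8 => W1]; rule 4 [N => U68]; rule 6 [P1 => N19]; rule 11 [V6, J => B1]; rule 13 [G, M1, J => E]; rule 14 [N, P1, L => S7]. Adds A, W1, U68, N19, B1, E, S7.
Round 2: rule 1 [S7, R, K8 => D]; rule 10 [E, B1 => F]. Adds D, F.
Round 3: rule 8 [D, F => U]. Adds U.
Round 4: rule 5 [U, A, Q1 => C9]. Adds C9.
Closure: {A, B1, C9, D, E, F, G, H9, J, K8, L, M1, N, N19, P1, Q1, R, S7, T7, U, U68, V6, W1} — 23 facts.

23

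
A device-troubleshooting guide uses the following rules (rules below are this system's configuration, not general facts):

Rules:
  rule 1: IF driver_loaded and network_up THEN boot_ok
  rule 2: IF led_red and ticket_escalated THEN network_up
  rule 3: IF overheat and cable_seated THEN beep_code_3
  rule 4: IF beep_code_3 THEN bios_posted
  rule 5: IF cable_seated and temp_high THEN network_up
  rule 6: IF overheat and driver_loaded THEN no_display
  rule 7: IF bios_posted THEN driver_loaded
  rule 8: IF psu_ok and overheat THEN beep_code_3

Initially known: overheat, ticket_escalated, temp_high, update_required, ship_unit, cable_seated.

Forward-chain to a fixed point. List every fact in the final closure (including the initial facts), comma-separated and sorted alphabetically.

beep_code_3, bios_posted, boot_ok, cable_seated, driver_loaded, network_up, no_display, overheat, ship_unit, temp_high, ticket_escalated, update_required

Round 1: rule 3 [IF overheat and cable_seated THEN beep_code_3]; rule 5 [IF cable_seated and temp_high THEN network_up]. Adds beep_code_3, network_up.
Round 2: rule 4 [IF beep_code_3 THEN bios_posted]. Adds bios_posted.
Round 3: rule 7 [IF bios_posted THEN driver_loaded]. Adds driver_loaded.
Round 4: rule 1 [IF driver_loaded and network_up THEN boot_ok]; rule 6 [IF overheat and driver_loaded THEN no_display]. Adds boot_ok, no_display.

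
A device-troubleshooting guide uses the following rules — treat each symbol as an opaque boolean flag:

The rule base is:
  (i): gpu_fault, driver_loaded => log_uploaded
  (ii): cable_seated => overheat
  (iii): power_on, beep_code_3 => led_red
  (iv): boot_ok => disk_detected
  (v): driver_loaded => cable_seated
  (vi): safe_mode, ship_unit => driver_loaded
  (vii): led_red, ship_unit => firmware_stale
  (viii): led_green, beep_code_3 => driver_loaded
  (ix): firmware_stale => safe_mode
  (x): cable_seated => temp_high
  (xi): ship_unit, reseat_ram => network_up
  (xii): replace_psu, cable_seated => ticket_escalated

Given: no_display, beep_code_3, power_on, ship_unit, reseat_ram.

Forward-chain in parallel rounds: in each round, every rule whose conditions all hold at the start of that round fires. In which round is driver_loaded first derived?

Round 1: (iii) [power_on, beep_code_3 => led_red]; (xi) [ship_unit, reseat_ram => network_up]. New: led_red, network_up.
Round 2: (vii) [led_red, ship_unit => firmware_stale]. New: firmware_stale.
Round 3: (ix) [firmware_stale => safe_mode]. New: safe_mode.
Round 4: (vi) [safe_mode, ship_unit => driver_loaded]. New: driver_loaded.
driver_loaded first appears in round 4.

4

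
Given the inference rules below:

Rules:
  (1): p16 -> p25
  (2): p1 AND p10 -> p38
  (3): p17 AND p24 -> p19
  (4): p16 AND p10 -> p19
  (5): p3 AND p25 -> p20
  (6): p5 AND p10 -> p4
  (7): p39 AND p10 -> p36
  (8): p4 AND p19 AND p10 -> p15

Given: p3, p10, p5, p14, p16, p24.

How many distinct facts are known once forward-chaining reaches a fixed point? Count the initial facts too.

11

Round 1 fires (1), (4), (6), giving p25, p19, p4.
Round 2 fires (5), (8), giving p20, p15.
Closure: {p10, p14, p15, p16, p19, p20, p24, p25, p3, p4, p5} — 11 facts.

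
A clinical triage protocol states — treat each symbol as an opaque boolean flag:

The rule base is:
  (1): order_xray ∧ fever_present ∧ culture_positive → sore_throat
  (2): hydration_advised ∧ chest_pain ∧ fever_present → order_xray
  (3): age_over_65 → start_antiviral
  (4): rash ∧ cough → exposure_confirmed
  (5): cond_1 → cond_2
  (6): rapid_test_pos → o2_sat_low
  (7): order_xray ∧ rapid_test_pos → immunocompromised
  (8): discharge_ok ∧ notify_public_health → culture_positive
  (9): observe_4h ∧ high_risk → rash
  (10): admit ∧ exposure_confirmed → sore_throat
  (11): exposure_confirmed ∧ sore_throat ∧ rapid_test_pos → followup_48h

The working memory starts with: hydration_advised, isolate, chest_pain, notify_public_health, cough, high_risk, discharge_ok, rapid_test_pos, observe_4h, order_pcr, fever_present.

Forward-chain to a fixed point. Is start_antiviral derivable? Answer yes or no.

no

Round 1: (2) [hydration_advised ∧ chest_pain ∧ fever_present → order_xray]; (6) [rapid_test_pos → o2_sat_low]; (8) [discharge_ok ∧ notify_public_health → culture_positive]; (9) [observe_4h ∧ high_risk → rash]. New: order_xray, o2_sat_low, culture_positive, rash.
Round 2: (1) [order_xray ∧ fever_present ∧ culture_positive → sore_throat]; (4) [rash ∧ cough → exposure_confirmed]; (7) [order_xray ∧ rapid_test_pos → immunocompromised]. New: sore_throat, exposure_confirmed, immunocompromised.
Round 3: (11) [exposure_confirmed ∧ sore_throat ∧ rapid_test_pos → followup_48h]. New: followup_48h.
Fixed point reached. start_antiviral is concluded only by (3); (3) needs age_over_65 (never derived).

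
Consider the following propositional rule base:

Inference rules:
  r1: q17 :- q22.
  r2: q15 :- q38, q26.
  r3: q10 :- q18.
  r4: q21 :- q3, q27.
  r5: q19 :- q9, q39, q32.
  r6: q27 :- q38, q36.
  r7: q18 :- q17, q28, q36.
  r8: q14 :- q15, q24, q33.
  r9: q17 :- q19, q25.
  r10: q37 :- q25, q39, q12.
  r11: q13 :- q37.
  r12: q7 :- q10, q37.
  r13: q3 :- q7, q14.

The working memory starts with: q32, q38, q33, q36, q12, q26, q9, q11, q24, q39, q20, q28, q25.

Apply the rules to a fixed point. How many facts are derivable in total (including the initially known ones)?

Round 1 — r2, r5, r6, r10, derive q15, q19, q27, q37.
Round 2 — r8, r9, r11, derive q14, q17, q13.
Round 3 — r7, derive q18.
Round 4 — r3, derive q10.
Round 5 — r12, derive q7.
Round 6 — r13, derive q3.
Round 7 — r4, derive q21.
Closure: {q10, q11, q12, q13, q14, q15, q17, q18, q19, q20, q21, q24, q25, q26, q27, q28, q3, q32, q33, q36, q37, q38, q39, q7, q9} — 25 facts.

25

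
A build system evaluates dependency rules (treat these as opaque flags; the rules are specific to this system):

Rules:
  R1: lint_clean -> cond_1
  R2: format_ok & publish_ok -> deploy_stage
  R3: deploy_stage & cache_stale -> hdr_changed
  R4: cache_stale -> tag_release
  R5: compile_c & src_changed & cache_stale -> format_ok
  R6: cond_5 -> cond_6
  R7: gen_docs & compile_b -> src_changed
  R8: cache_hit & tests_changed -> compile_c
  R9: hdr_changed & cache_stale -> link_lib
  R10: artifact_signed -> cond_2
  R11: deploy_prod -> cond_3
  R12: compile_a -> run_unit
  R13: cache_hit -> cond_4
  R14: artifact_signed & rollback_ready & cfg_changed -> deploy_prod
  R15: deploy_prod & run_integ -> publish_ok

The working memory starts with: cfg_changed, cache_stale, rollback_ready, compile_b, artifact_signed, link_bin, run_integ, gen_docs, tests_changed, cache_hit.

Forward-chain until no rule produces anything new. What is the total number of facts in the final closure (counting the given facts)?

Round 1: R4 [cache_stale -> tag_release]; R7 [gen_docs & compile_b -> src_changed]; R8 [cache_hit & tests_changed -> compile_c]; R10 [artifact_signed -> cond_2]; R13 [cache_hit -> cond_4]; R14 [artifact_signed & rollback_ready & cfg_changed -> deploy_prod]. Adds tag_release, src_changed, compile_c, cond_2, cond_4, deploy_prod.
Round 2: R5 [compile_c & src_changed & cache_stale -> format_ok]; R11 [deploy_prod -> cond_3]; R15 [deploy_prod & run_integ -> publish_ok]. Adds format_ok, cond_3, publish_ok.
Round 3: R2 [format_ok & publish_ok -> deploy_stage]. Adds deploy_stage.
Round 4: R3 [deploy_stage & cache_stale -> hdr_changed]. Adds hdr_changed.
Round 5: R9 [hdr_changed & cache_stale -> link_lib]. Adds link_lib.
Closure: {artifact_signed, cache_hit, cache_stale, cfg_changed, compile_b, compile_c, cond_2, cond_3, cond_4, deploy_prod, deploy_stage, format_ok, gen_docs, hdr_changed, link_bin, link_lib, publish_ok, rollback_ready, run_integ, src_changed, tag_release, tests_changed} — 22 facts.

22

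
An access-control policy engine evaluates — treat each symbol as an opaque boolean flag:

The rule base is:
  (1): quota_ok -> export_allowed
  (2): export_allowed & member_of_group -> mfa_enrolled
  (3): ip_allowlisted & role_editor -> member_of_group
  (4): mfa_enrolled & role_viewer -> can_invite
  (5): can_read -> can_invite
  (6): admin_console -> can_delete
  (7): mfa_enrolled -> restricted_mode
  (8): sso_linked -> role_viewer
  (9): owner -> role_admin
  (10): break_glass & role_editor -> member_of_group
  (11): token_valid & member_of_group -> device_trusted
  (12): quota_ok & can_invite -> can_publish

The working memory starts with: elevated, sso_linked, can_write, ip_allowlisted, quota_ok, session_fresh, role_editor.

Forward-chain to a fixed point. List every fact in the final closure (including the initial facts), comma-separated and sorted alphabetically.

Round 1 fires (1), (3), (8), giving export_allowed, member_of_group, role_viewer.
Round 2 fires (2), giving mfa_enrolled.
Round 3 fires (4), (7), giving can_invite, restricted_mode.
Round 4 fires (12), giving can_publish.

can_invite, can_publish, can_write, elevated, export_allowed, ip_allowlisted, member_of_group, mfa_enrolled, quota_ok, restricted_mode, role_editor, role_viewer, session_fresh, sso_linked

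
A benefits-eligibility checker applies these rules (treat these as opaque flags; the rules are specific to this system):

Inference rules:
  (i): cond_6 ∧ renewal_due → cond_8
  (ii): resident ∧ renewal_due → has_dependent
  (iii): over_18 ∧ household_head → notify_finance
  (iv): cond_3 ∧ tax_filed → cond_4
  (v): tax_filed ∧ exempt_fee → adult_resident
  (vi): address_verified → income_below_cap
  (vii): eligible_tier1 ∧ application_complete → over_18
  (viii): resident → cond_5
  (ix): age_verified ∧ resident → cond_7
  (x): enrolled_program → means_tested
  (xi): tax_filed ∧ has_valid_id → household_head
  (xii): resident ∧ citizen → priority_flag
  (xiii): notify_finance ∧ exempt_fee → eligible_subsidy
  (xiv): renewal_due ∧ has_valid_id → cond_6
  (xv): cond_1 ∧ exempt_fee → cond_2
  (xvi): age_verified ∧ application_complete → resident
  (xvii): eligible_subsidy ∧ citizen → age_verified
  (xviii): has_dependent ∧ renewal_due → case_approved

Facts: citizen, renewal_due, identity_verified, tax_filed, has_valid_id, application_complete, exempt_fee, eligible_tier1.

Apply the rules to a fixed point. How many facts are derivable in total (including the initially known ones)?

Round 1 — (v), (vii), (xi), (xiv), derive adult_resident, over_18, household_head, cond_6.
Round 2 — (i), (iii), derive cond_8, notify_finance.
Round 3 — (xiii), derive eligible_subsidy.
Round 4 — (xvii), derive age_verified.
Round 5 — (xvi), derive resident.
Round 6 — (ii), (viii), (ix), (xii), derive has_dependent, cond_5, cond_7, priority_flag.
Round 7 — (xviii), derive case_approved.
Closure: {adult_resident, age_verified, application_complete, case_approved, citizen, cond_5, cond_6, cond_7, cond_8, eligible_subsidy, eligible_tier1, exempt_fee, has_dependent, has_valid_id, household_head, identity_verified, notify_finance, over_18, priority_flag, renewal_due, resident, tax_filed} — 22 facts.

22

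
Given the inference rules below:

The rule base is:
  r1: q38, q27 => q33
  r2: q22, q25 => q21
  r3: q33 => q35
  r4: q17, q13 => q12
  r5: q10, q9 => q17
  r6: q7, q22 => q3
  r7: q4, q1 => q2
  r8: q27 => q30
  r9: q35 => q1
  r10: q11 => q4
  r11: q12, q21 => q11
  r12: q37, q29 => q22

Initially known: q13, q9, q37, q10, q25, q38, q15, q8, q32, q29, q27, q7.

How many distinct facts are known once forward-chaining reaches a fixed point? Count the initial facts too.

Round 1 — r1, r5, r8, r12, derive q33, q17, q30, q22.
Round 2 — r2, r3, r4, r6, derive q21, q35, q12, q3.
Round 3 — r9, r11, derive q1, q11.
Round 4 — r10, derive q4.
Round 5 — r7, derive q2.
Closure: {q1, q10, q11, q12, q13, q15, q17, q2, q21, q22, q25, q27, q29, q3, q30, q32, q33, q35, q37, q38, q4, q7, q8, q9} — 24 facts.

24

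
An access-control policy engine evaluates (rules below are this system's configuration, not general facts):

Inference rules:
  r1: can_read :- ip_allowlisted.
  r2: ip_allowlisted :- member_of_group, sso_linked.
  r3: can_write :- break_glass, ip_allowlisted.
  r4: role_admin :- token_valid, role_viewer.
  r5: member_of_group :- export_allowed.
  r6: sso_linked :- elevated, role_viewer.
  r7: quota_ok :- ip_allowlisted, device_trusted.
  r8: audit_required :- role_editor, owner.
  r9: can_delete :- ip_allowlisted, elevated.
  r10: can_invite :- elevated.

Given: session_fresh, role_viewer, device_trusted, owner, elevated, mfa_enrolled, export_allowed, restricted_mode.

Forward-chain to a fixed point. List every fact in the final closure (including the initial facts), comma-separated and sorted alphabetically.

can_delete, can_invite, can_read, device_trusted, elevated, export_allowed, ip_allowlisted, member_of_group, mfa_enrolled, owner, quota_ok, restricted_mode, role_viewer, session_fresh, sso_linked

[1] r5 [member_of_group :- export_allowed.]; r6 [sso_linked :- elevated, role_viewer.]; r10 [can_invite :- elevated.]. ⇒ new: member_of_group, sso_linked, can_invite.
[2] r2 [ip_allowlisted :- member_of_group, sso_linked.]. ⇒ new: ip_allowlisted.
[3] r1 [can_read :- ip_allowlisted.]; r7 [quota_ok :- ip_allowlisted, device_trusted.]; r9 [can_delete :- ip_allowlisted, elevated.]. ⇒ new: can_read, quota_ok, can_delete.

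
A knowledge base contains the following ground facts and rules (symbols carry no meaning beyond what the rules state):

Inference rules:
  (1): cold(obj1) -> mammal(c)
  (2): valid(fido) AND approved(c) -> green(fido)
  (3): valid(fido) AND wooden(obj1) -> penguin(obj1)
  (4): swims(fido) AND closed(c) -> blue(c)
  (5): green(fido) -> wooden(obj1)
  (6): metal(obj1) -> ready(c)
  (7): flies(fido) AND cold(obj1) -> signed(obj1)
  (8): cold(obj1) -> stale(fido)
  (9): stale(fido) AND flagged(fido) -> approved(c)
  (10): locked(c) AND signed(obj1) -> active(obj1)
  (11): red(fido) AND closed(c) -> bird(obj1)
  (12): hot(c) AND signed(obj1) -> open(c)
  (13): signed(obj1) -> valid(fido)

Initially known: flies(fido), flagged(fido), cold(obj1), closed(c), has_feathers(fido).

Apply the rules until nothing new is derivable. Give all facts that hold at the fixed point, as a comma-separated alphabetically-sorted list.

approved(c), closed(c), cold(obj1), flagged(fido), flies(fido), green(fido), has_feathers(fido), mammal(c), penguin(obj1), signed(obj1), stale(fido), valid(fido), wooden(obj1)

Round 1 fires (1), (7), (8), giving mammal(c), signed(obj1), stale(fido).
Round 2 fires (9), (13), giving approved(c), valid(fido).
Round 3 fires (2), giving green(fido).
Round 4 fires (5), giving wooden(obj1).
Round 5 fires (3), giving penguin(obj1).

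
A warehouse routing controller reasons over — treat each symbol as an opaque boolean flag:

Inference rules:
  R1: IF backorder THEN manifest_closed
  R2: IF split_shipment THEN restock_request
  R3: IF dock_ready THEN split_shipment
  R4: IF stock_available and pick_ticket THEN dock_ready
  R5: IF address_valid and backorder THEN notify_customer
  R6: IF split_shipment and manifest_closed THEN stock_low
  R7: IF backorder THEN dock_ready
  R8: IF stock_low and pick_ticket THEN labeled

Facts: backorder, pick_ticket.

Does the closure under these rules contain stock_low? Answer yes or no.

yes

Round 1 fires R1, R7, giving manifest_closed, dock_ready.
Round 2 fires R3, giving split_shipment.
Round 3 fires R2, R6, giving restock_request, stock_low.
Round 4 fires R8, giving labeled.
stock_low appears in round 3, so it is derivable.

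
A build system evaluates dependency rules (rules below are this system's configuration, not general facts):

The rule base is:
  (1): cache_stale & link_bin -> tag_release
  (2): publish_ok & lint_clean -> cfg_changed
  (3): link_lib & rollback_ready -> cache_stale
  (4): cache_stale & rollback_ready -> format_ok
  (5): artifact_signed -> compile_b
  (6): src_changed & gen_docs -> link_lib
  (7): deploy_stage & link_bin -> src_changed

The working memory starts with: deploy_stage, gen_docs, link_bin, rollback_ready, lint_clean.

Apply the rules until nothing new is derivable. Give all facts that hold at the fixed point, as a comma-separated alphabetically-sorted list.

cache_stale, deploy_stage, format_ok, gen_docs, link_bin, link_lib, lint_clean, rollback_ready, src_changed, tag_release

Round 1 fires (7), giving src_changed.
Round 2 fires (6), giving link_lib.
Round 3 fires (3), giving cache_stale.
Round 4 fires (1), (4), giving tag_release, format_ok.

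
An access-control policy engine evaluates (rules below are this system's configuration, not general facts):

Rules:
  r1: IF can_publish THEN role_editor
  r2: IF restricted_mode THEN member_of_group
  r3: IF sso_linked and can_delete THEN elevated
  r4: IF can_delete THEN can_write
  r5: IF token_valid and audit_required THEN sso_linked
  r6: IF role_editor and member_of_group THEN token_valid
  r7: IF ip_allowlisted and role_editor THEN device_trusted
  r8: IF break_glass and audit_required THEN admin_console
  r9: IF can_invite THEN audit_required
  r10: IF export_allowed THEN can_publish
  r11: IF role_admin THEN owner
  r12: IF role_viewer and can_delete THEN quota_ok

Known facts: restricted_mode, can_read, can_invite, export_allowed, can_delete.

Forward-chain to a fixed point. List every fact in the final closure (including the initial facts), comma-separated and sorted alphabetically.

audit_required, can_delete, can_invite, can_publish, can_read, can_write, elevated, export_allowed, member_of_group, restricted_mode, role_editor, sso_linked, token_valid

[1] r2 [IF restricted_mode THEN member_of_group]; r4 [IF can_delete THEN can_write]; r9 [IF can_invite THEN audit_required]; r10 [IF export_allowed THEN can_publish]. ⇒ new: member_of_group, can_write, audit_required, can_publish.
[2] r1 [IF can_publish THEN role_editor]. ⇒ new: role_editor.
[3] r6 [IF role_editor and member_of_group THEN token_valid]. ⇒ new: token_valid.
[4] r5 [IF token_valid and audit_required THEN sso_linked]. ⇒ new: sso_linked.
[5] r3 [IF sso_linked and can_delete THEN elevated]. ⇒ new: elevated.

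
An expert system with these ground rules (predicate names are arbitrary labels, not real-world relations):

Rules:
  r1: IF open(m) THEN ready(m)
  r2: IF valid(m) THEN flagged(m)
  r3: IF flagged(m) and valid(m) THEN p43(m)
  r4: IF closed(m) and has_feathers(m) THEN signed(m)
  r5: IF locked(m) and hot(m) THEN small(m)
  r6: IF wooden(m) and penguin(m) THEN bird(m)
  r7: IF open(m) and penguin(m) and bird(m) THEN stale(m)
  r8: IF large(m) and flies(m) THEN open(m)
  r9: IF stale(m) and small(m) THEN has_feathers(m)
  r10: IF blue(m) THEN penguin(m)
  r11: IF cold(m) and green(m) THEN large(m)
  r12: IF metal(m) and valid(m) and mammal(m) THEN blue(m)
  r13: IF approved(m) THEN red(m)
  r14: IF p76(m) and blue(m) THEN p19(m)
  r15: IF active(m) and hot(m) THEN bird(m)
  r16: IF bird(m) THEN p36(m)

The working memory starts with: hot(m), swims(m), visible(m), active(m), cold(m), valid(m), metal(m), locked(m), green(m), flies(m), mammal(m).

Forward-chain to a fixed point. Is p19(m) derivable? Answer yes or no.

no

Round 1 — r2, r5, r11, r12, r15, derive flagged(m), small(m), large(m), blue(m), bird(m).
Round 2 — r3, r8, r10, r16, derive p43(m), open(m), penguin(m), p36(m).
Round 3 — r1, r7, derive ready(m), stale(m).
Round 4 — r9, derive has_feathers(m).
Fixed point reached. p19(m) is concluded only by r14; r14 needs p76(m) (never derived).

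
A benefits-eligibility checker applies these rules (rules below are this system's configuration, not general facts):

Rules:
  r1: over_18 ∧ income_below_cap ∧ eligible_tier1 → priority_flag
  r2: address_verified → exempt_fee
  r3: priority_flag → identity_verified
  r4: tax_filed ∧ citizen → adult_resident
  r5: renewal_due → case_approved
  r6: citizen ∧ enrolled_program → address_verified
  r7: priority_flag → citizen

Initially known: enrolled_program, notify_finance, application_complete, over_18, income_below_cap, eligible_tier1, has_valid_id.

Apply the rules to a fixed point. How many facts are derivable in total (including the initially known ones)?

12

Round 1: r1 [over_18 ∧ income_below_cap ∧ eligible_tier1 → priority_flag]. New: priority_flag.
Round 2: r3 [priority_flag → identity_verified]; r7 [priority_flag → citizen]. New: identity_verified, citizen.
Round 3: r6 [citizen ∧ enrolled_program → address_verified]. New: address_verified.
Round 4: r2 [address_verified → exempt_fee]. New: exempt_fee.
Closure: {address_verified, application_complete, citizen, eligible_tier1, enrolled_program, exempt_fee, has_valid_id, identity_verified, income_below_cap, notify_finance, over_18, priority_flag} — 12 facts.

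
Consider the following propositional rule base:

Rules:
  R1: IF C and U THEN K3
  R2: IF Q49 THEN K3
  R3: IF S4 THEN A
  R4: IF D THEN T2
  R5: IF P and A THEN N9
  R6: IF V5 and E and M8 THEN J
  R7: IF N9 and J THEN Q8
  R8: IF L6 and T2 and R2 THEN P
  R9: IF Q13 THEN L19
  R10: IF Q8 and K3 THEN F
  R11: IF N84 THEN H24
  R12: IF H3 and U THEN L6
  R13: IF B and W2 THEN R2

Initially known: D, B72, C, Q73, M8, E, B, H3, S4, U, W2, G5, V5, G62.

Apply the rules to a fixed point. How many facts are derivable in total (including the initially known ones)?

Round 1 — R1, R3, R4, R6, R12, R13, derive K3, A, T2, J, L6, R2.
Round 2 — R8, derive P.
Round 3 — R5, derive N9.
Round 4 — R7, derive Q8.
Round 5 — R10, derive F.
Closure: {A, B, B72, C, D, E, F, G5, G62, H3, J, K3, L6, M8, N9, P, Q73, Q8, R2, S4, T2, U, V5, W2} — 24 facts.

24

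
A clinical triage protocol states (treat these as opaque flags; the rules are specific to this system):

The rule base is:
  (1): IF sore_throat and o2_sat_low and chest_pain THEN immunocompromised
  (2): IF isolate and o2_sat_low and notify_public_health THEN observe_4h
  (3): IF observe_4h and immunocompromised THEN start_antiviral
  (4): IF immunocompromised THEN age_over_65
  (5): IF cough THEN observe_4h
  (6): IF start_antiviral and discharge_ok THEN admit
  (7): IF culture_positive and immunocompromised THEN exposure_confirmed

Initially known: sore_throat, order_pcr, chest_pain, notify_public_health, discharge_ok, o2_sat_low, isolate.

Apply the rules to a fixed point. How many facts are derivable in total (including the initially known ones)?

Round 1: (1) [IF sore_throat and o2_sat_low and chest_pain THEN immunocompromised]; (2) [IF isolate and o2_sat_low and notify_public_health THEN observe_4h]. Adds immunocompromised, observe_4h.
Round 2: (3) [IF observe_4h and immunocompromised THEN start_antiviral]; (4) [IF immunocompromised THEN age_over_65]. Adds start_antiviral, age_over_65.
Round 3: (6) [IF start_antiviral and discharge_ok THEN admit]. Adds admit.
Closure: {admit, age_over_65, chest_pain, discharge_ok, immunocompromised, isolate, notify_public_health, o2_sat_low, observe_4h, order_pcr, sore_throat, start_antiviral} — 12 facts.

12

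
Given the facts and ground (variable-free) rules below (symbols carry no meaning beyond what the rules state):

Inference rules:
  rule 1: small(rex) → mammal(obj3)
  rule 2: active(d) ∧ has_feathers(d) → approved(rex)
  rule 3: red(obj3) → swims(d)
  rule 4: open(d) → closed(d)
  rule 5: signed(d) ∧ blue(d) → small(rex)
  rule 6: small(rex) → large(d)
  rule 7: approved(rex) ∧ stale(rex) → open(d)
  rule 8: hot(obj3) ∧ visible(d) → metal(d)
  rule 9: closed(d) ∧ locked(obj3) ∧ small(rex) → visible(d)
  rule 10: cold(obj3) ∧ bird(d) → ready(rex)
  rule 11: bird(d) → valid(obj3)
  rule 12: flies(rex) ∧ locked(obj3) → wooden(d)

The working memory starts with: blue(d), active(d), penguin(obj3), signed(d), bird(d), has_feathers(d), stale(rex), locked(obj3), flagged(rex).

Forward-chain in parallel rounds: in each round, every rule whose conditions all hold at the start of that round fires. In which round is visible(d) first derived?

Round 1: rule 2 [active(d) ∧ has_feathers(d) → approved(rex)]; rule 5 [signed(d) ∧ blue(d) → small(rex)]; rule 11 [bird(d) → valid(obj3)]. Adds approved(rex), small(rex), valid(obj3).
Round 2: rule 1 [small(rex) → mammal(obj3)]; rule 6 [small(rex) → large(d)]; rule 7 [approved(rex) ∧ stale(rex) → open(d)]. Adds mammal(obj3), large(d), open(d).
Round 3: rule 4 [open(d) → closed(d)]. Adds closed(d).
Round 4: rule 9 [closed(d) ∧ locked(obj3) ∧ small(rex) → visible(d)]. Adds visible(d).
visible(d) first appears in round 4.

4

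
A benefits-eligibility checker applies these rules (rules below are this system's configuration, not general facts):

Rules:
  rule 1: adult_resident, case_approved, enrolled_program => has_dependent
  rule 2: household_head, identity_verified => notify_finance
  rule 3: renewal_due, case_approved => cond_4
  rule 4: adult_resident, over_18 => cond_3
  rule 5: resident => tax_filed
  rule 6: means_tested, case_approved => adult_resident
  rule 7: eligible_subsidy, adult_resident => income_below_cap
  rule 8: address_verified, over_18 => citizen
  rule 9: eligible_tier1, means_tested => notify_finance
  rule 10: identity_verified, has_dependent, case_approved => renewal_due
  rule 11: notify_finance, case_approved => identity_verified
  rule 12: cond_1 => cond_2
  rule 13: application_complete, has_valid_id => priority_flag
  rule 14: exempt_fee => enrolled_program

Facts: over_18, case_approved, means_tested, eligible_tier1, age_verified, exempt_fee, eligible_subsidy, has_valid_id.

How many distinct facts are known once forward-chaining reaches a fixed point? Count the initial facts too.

17

Round 1: rule 6 [means_tested, case_approved => adult_resident]; rule 9 [eligible_tier1, means_tested => notify_finance]; rule 14 [exempt_fee => enrolled_program]. Adds adult_resident, notify_finance, enrolled_program.
Round 2: rule 1 [adult_resident, case_approved, enrolled_program => has_dependent]; rule 4 [adult_resident, over_18 => cond_3]; rule 7 [eligible_subsidy, adult_resident => income_below_cap]; rule 11 [notify_finance, case_approved => identity_verified]. Adds has_dependent, cond_3, income_below_cap, identity_verified.
Round 3: rule 10 [identity_verified, has_dependent, case_approved => renewal_due]. Adds renewal_due.
Round 4: rule 3 [renewal_due, case_approved => cond_4]. Adds cond_4.
Closure: {adult_resident, age_verified, case_approved, cond_3, cond_4, eligible_subsidy, eligible_tier1, enrolled_program, exempt_fee, has_dependent, has_valid_id, identity_verified, income_below_cap, means_tested, notify_finance, over_18, renewal_due} — 17 facts.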